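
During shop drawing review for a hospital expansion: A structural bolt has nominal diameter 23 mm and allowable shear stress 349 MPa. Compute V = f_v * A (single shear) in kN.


A = pi * d^2 / 4 = pi * 23^2 / 4 = 415.4756 mm^2
V = f_v * A / 1000 = 349 * 415.4756 / 1000
= 145.001 kN

145.001 kN


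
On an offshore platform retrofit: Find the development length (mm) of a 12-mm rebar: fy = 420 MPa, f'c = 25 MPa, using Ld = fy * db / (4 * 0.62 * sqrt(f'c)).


Ld = (fy * db) / (4 * 0.62 * sqrt(f'c))
= (420 * 12) / (4 * 0.62 * sqrt(25))
= 5040 / 12.4
= 406.45 mm

406.45 mm


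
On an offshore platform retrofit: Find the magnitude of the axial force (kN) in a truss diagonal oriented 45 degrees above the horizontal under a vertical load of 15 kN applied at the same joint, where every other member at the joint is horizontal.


At the joint, only the diagonal has a vertical component, so vertical equilibrium gives:
F * sin(45) = 15
F = 15 / sin(45)
= 15 / 0.707107
= 21.21 kN

21.21 kN


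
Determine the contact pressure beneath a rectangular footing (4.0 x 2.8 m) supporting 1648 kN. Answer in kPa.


A = 4.0 * 2.8 = 11.2 m^2
q = P / A = 1648 / 11.2
= 147.1429 kPa

147.1429 kPa


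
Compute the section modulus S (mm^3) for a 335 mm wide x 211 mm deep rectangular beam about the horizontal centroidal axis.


S = b * h^2 / 6
= 335 * 211^2 / 6
= 335 * 44521 / 6
= 2485755.83 mm^3

2485755.83 mm^3


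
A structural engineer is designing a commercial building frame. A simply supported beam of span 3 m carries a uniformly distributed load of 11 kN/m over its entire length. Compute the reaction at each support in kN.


Total load = w * L = 11 * 3 = 33 kN
By symmetry, each reaction R = total / 2 = 33 / 2 = 16.5 kN

16.5 kN


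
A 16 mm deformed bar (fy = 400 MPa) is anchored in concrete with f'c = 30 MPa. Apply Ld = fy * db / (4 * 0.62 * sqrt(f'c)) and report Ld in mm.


Ld = (fy * db) / (4 * 0.62 * sqrt(f'c))
= (400 * 16) / (4 * 0.62 * sqrt(30))
= 6400 / 13.5835
= 471.16 mm

471.16 mm


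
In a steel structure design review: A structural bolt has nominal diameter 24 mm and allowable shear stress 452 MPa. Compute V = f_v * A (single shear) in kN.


A = pi * d^2 / 4 = pi * 24^2 / 4 = 452.3893 mm^2
V = f_v * A / 1000 = 452 * 452.3893 / 1000
= 204.48 kN

204.48 kN


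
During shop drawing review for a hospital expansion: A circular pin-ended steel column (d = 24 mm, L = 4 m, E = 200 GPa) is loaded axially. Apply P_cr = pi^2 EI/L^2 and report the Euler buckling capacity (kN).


I = pi * d^4 / 64 = 16286.02 mm^4
L = 4000.0 mm
P_cr = pi^2 * E * I / L^2
= 9.8696 * 200000.0 * 16286.02 / 4000.0^2
= 2009.21 N = 2.0092 kN

2.0092 kN


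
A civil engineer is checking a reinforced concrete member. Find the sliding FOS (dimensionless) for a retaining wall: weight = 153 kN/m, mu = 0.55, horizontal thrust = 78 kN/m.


Resisting force = mu * W = 0.55 * 153 = 84.15 kN/m
FOS = Resisting / Driving = 84.15 / 78
= 1.0788 (dimensionless)

1.0788 (dimensionless)


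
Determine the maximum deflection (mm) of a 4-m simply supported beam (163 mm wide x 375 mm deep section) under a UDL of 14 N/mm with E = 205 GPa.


I = 163 * 375^3 / 12 = 716308593.75 mm^4
L = 4000.0 mm, w = 14 N/mm, E = 205000.0 MPa
delta = 5 * w * L^4 / (384 * E * I)
= 5 * 14 * 4000.0^4 / (384 * 205000.0 * 716308593.75)
= 0.3178 mm

0.3178 mm


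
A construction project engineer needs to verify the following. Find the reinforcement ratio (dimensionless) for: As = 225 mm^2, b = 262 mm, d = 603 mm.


rho = As / (b * d)
= 225 / (262 * 603)
= 225 / 157986
= 0.001424 (dimensionless)

0.001424 (dimensionless)


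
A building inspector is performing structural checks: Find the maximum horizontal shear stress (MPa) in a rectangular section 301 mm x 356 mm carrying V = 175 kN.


A = b * h = 301 * 356 = 107156 mm^2
V = 175 kN = 175000.0 N
tau_max = 1.5 * V / A = 1.5 * 175000.0 / 107156
= 2.4497 MPa

2.4497 MPa


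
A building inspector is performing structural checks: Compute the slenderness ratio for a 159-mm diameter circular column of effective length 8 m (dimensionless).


Radius of gyration r = d / 4 = 159 / 4 = 39.75 mm
L_eff = 8000.0 mm
Slenderness ratio = L / r = 8000.0 / 39.75 = 201.26 (dimensionless)

201.26 (dimensionless)


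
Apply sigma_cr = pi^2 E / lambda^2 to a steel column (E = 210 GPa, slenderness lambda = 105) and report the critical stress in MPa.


sigma_cr = pi^2 * E / lambda^2
= 9.8696 * 210000.0 / 105^2
= 9.8696 * 210000.0 / 11025
= 187.9925 MPa

187.9925 MPa


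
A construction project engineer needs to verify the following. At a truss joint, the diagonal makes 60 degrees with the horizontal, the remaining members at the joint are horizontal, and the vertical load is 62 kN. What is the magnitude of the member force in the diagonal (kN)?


At the joint, only the diagonal has a vertical component, so vertical equilibrium gives:
F * sin(60) = 62
F = 62 / sin(60)
= 62 / 0.866025
= 71.59 kN

71.59 kN


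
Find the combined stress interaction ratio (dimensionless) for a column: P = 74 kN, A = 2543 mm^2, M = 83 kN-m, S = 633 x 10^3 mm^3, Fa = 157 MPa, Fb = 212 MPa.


f_a = P / A = 74000.0 / 2543 = 29.0995 MPa
f_b = M / S = 83000000.0 / 633000.0 = 131.1216 MPa
Ratio = f_a / Fa + f_b / Fb
= 29.0995 / 157 + 131.1216 / 212
= 0.8038 (dimensionless)

0.8038 (dimensionless)


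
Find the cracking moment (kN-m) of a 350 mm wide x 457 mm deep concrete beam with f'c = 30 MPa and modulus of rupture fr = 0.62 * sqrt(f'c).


fr = 0.62 * sqrt(30) = 0.62 * 5.4772 = 3.3959 MPa
I = 350 * 457^3 / 12 = 2783783129.17 mm^4
y_t = 228.5 mm
M_cr = fr * I / y_t = 3.3959 * 2783783129.17 / 228.5 N-mm
= 41.3715 kN-m

41.3715 kN-m


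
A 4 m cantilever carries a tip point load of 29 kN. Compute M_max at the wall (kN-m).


For a cantilever with a point load at the free end:
M_max = P * L = 29 * 4 = 116 kN-m

116 kN-m


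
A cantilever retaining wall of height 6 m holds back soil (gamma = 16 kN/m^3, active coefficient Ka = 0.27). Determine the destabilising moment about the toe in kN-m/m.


Pa = 0.5 * Ka * gamma * H^2
= 0.5 * 0.27 * 16 * 6^2
= 77.76 kN/m
Arm = H / 3 = 6 / 3 = 2.0 m
Mo = Pa * arm = Pa * H / 3 = 77.76 * 6 / 3 = 155.52 kN-m/m

155.52 kN-m/m


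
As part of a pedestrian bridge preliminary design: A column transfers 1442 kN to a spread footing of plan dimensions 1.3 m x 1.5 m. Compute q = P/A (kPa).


A = 1.3 * 1.5 = 1.95 m^2
q = P / A = 1442 / 1.95
= 739.4872 kPa

739.4872 kPa


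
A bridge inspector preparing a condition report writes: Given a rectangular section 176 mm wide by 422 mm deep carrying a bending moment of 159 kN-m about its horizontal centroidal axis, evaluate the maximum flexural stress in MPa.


I = b * h^3 / 12 = 176 * 422^3 / 12 = 1102221237.33 mm^4
y = h / 2 = 422 / 2 = 211.0 mm
M = 159 kN-m = 159000000.0 N-mm
sigma = M * y / I = 159000000.0 * 211.0 / 1102221237.33
= 30.44 MPa

30.44 MPa


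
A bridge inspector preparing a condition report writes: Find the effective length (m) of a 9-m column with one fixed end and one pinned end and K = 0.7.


L_eff = K * L
= 0.7 * 9
= 6.3 m

6.3 m


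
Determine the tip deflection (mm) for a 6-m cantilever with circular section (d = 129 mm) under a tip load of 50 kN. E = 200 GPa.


I = pi * d^4 / 64 = pi * 129^4 / 64 = 13593420.13 mm^4
L = 6000.0 mm, P = 50000.0 N, E = 200000.0 MPa
delta = P * L^3 / (3 * E * I)
= 50000.0 * 6000.0^3 / (3 * 200000.0 * 13593420.13)
= 1324.1701 mm

1324.1701 mm


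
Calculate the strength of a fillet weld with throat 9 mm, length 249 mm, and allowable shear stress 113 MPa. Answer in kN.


Strength = throat * length * allowable stress
= 9 * 249 * 113 N
= 253233 N
= 253.23 kN

253.23 kN


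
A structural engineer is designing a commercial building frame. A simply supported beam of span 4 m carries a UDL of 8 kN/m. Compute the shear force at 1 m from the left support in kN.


R_A = w * L / 2 = 8 * 4 / 2 = 16.0 kN
V(x) = R_A - w * x = 16.0 - 8 * 1
= 8.0 kN

8.0 kN


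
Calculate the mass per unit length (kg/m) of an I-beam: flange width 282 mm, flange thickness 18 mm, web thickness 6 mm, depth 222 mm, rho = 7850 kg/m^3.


A_flanges = 2 * 282 * 18 = 10152 mm^2
A_web = (222 - 2 * 18) * 6 = 1116 mm^2
A_total = 10152 + 1116 = 11268 mm^2 = 0.011268 m^2
Weight = rho * A = 7850 * 0.011268 = 88.4538 kg/m

88.4538 kg/m


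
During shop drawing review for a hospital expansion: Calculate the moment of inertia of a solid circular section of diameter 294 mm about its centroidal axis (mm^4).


r = d / 2 = 294 / 2 = 147.0 mm
I = pi * r^4 / 4 = pi * 147.0^4 / 4
= 366740793.54 mm^4

366740793.54 mm^4


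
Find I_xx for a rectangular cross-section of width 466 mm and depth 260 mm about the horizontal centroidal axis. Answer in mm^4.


I = b * h^3 / 12
= 466 * 260^3 / 12
= 466 * 17576000 / 12
= 682534666.67 mm^4

682534666.67 mm^4


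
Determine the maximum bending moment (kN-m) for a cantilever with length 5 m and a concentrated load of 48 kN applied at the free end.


For a cantilever with a point load at the free end:
M_max = P * L = 48 * 5 = 240 kN-m

240 kN-m


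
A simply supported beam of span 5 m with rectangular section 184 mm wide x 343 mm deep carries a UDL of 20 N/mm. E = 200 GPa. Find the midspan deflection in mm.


I = 184 * 343^3 / 12 = 618755307.33 mm^4
L = 5000.0 mm, w = 20 N/mm, E = 200000.0 MPa
delta = 5 * w * L^4 / (384 * E * I)
= 5 * 20 * 5000.0^4 / (384 * 200000.0 * 618755307.33)
= 1.3152 mm

1.3152 mm


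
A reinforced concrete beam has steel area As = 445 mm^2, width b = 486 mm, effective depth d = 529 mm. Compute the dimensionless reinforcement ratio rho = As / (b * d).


rho = As / (b * d)
= 445 / (486 * 529)
= 445 / 257094
= 0.001731 (dimensionless)

0.001731 (dimensionless)


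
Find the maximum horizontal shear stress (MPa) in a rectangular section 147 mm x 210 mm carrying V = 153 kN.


A = b * h = 147 * 210 = 30870 mm^2
V = 153 kN = 153000.0 N
tau_max = 1.5 * V / A = 1.5 * 153000.0 / 30870
= 7.4344 MPa

7.4344 MPa


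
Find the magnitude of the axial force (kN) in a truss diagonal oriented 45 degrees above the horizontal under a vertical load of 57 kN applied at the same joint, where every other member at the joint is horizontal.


At the joint, only the diagonal has a vertical component, so vertical equilibrium gives:
F * sin(45) = 57
F = 57 / sin(45)
= 57 / 0.707107
= 80.61 kN

80.61 kN


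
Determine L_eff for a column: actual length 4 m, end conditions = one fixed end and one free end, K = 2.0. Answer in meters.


L_eff = K * L
= 2.0 * 4
= 8.0 m

8.0 m


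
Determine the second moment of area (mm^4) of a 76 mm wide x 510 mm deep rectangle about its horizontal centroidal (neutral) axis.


I = b * h^3 / 12
= 76 * 510^3 / 12
= 76 * 132651000 / 12
= 840123000.0 mm^4

840123000.0 mm^4


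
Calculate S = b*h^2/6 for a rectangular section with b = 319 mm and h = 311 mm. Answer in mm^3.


S = b * h^2 / 6
= 319 * 311^2 / 6
= 319 * 96721 / 6
= 5142333.17 mm^3

5142333.17 mm^3


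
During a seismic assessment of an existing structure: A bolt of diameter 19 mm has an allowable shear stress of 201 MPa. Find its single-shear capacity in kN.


A = pi * d^2 / 4 = pi * 19^2 / 4 = 283.5287 mm^2
V = f_v * A / 1000 = 201 * 283.5287 / 1000
= 56.9893 kN

56.9893 kN


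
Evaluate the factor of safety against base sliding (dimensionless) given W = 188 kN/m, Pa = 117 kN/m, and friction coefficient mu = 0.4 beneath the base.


Resisting force = mu * W = 0.4 * 188 = 75.2 kN/m
FOS = Resisting / Driving = 75.2 / 117
= 0.6427 (dimensionless)

0.6427 (dimensionless)


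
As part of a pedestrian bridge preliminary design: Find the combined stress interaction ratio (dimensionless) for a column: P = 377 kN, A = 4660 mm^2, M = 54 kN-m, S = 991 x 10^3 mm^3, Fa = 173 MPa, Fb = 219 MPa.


f_a = P / A = 377000.0 / 4660 = 80.9013 MPa
f_b = M / S = 54000000.0 / 991000.0 = 54.4904 MPa
Ratio = f_a / Fa + f_b / Fb
= 80.9013 / 173 + 54.4904 / 219
= 0.7165 (dimensionless)

0.7165 (dimensionless)


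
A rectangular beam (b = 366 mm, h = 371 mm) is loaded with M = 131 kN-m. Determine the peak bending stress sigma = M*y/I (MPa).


I = b * h^3 / 12 = 366 * 371^3 / 12 = 1557476735.5 mm^4
y = h / 2 = 371 / 2 = 185.5 mm
M = 131 kN-m = 131000000.0 N-mm
sigma = M * y / I = 131000000.0 * 185.5 / 1557476735.5
= 15.6 MPa

15.6 MPa


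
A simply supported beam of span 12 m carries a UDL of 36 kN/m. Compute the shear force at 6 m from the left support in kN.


R_A = w * L / 2 = 36 * 12 / 2 = 216.0 kN
V(x) = R_A - w * x = 216.0 - 36 * 6
= 0.0 kN

0.0 kN


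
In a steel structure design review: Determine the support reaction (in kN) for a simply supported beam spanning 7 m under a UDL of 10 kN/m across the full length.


Total load = w * L = 10 * 7 = 70 kN
By symmetry, each reaction R = total / 2 = 70 / 2 = 35.0 kN

35.0 kN


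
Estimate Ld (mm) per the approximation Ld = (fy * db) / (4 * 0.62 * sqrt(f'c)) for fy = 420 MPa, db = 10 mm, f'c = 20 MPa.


Ld = (fy * db) / (4 * 0.62 * sqrt(f'c))
= (420 * 10) / (4 * 0.62 * sqrt(20))
= 4200 / 11.0909
= 378.69 mm

378.69 mm


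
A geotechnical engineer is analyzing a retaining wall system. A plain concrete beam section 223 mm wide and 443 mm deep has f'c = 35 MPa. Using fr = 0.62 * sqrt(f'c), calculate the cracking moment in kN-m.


fr = 0.62 * sqrt(35) = 0.62 * 5.9161 = 3.668 MPa
I = 223 * 443^3 / 12 = 1615603538.42 mm^4
y_t = 221.5 mm
M_cr = fr * I / y_t = 3.668 * 1615603538.42 / 221.5 N-mm
= 26.7539 kN-m

26.7539 kN-m


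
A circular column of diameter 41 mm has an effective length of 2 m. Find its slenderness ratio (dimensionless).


Radius of gyration r = d / 4 = 41 / 4 = 10.25 mm
L_eff = 2000.0 mm
Slenderness ratio = L / r = 2000.0 / 10.25 = 195.12 (dimensionless)

195.12 (dimensionless)


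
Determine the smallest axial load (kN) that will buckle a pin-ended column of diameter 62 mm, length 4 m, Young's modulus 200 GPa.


I = pi * d^4 / 64 = 725331.7 mm^4
L = 4000.0 mm
P_cr = pi^2 * E * I / L^2
= 9.8696 * 200000.0 * 725331.7 / 4000.0^2
= 89484.21 N = 89.4842 kN

89.4842 kN


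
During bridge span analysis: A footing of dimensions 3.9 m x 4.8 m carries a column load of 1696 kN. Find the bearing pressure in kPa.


A = 3.9 * 4.8 = 18.72 m^2
q = P / A = 1696 / 18.72
= 90.5983 kPa

90.5983 kPa


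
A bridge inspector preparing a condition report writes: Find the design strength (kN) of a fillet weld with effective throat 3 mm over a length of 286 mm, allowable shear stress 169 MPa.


Strength = throat * length * allowable stress
= 3 * 286 * 169 N
= 145002 N
= 145.0 kN

145.0 kN


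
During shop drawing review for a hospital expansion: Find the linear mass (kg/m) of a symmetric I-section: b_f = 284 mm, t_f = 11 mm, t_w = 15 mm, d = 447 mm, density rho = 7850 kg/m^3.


A_flanges = 2 * 284 * 11 = 6248 mm^2
A_web = (447 - 2 * 11) * 15 = 6375 mm^2
A_total = 6248 + 6375 = 12623 mm^2 = 0.012623 m^2
Weight = rho * A = 7850 * 0.012623 = 99.0905 kg/m

99.0905 kg/m


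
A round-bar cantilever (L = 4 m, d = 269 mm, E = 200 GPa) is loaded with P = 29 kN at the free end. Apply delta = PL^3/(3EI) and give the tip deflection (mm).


I = pi * d^4 / 64 = pi * 269^4 / 64 = 257027160.69 mm^4
L = 4000.0 mm, P = 29000.0 N, E = 200000.0 MPa
delta = P * L^3 / (3 * E * I)
= 29000.0 * 4000.0^3 / (3 * 200000.0 * 257027160.69)
= 12.035 mm

12.035 mm


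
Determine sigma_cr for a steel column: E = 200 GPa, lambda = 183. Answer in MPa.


sigma_cr = pi^2 * E / lambda^2
= 9.8696 * 200000.0 / 183^2
= 9.8696 * 200000.0 / 33489
= 58.9424 MPa

58.9424 MPa


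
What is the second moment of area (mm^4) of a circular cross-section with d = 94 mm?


r = d / 2 = 94 / 2 = 47.0 mm
I = pi * r^4 / 4 = pi * 47.0^4 / 4
= 3832492.5 mm^4

3832492.5 mm^4


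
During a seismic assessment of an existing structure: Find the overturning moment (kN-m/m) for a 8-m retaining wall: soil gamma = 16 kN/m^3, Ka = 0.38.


Pa = 0.5 * Ka * gamma * H^2
= 0.5 * 0.38 * 16 * 8^2
= 194.56 kN/m
Arm = H / 3 = 8 / 3 = 2.6667 m
Mo = Pa * arm = Pa * H / 3 = 194.56 * 8 / 3 = 518.8267 kN-m/m

518.8267 kN-m/m


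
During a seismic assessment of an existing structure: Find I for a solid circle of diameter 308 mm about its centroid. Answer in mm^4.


r = d / 2 = 308 / 2 = 154.0 mm
I = pi * r^4 / 4 = pi * 154.0^4 / 4
= 441746141.43 mm^4

441746141.43 mm^4


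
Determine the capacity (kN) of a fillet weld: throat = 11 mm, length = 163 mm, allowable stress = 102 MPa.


Strength = throat * length * allowable stress
= 11 * 163 * 102 N
= 182886 N
= 182.89 kN

182.89 kN


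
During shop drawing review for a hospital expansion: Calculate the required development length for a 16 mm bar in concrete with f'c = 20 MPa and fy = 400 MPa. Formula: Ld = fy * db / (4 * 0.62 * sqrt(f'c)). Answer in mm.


Ld = (fy * db) / (4 * 0.62 * sqrt(f'c))
= (400 * 16) / (4 * 0.62 * sqrt(20))
= 6400 / 11.0909
= 577.05 mm

577.05 mm


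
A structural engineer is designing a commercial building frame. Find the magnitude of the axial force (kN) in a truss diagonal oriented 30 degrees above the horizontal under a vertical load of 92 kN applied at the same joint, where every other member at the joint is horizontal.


At the joint, only the diagonal has a vertical component, so vertical equilibrium gives:
F * sin(30) = 92
F = 92 / sin(30)
= 92 / 0.5
= 184.0 kN

184.0 kN


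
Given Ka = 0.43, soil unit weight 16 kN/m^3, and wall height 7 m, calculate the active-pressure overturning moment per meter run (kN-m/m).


Pa = 0.5 * Ka * gamma * H^2
= 0.5 * 0.43 * 16 * 7^2
= 168.56 kN/m
Arm = H / 3 = 7 / 3 = 2.3333 m
Mo = Pa * arm = Pa * H / 3 = 168.56 * 7 / 3 = 393.3067 kN-m/m

393.3067 kN-m/m


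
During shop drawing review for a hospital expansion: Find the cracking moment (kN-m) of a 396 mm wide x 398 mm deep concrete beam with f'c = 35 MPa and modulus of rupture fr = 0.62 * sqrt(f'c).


fr = 0.62 * sqrt(35) = 0.62 * 5.9161 = 3.668 MPa
I = 396 * 398^3 / 12 = 2080478136.0 mm^4
y_t = 199.0 mm
M_cr = fr * I / y_t = 3.668 * 2080478136.0 / 199.0 N-mm
= 38.3474 kN-m

38.3474 kN-m


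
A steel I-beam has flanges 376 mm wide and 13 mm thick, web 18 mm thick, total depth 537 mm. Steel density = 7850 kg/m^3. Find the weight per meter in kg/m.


A_flanges = 2 * 376 * 13 = 9776 mm^2
A_web = (537 - 2 * 13) * 18 = 9198 mm^2
A_total = 9776 + 9198 = 18974 mm^2 = 0.018974 m^2
Weight = rho * A = 7850 * 0.018974 = 148.9459 kg/m

148.9459 kg/m


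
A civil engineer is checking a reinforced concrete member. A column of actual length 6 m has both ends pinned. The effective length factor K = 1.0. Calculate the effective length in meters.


L_eff = K * L
= 1.0 * 6
= 6.0 m

6.0 m


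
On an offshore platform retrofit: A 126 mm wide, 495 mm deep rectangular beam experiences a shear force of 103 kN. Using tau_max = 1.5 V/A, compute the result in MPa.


A = b * h = 126 * 495 = 62370 mm^2
V = 103 kN = 103000.0 N
tau_max = 1.5 * V / A = 1.5 * 103000.0 / 62370
= 2.4772 MPa

2.4772 MPa


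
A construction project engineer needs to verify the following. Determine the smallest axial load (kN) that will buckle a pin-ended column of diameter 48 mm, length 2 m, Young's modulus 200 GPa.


I = pi * d^4 / 64 = 260576.26 mm^4
L = 2000.0 mm
P_cr = pi^2 * E * I / L^2
= 9.8696 * 200000.0 * 260576.26 / 2000.0^2
= 128589.23 N = 128.5892 kN

128.5892 kN


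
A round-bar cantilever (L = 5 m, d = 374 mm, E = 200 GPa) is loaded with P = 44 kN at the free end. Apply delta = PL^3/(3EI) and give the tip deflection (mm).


I = pi * d^4 / 64 = pi * 374^4 / 64 = 960409190.91 mm^4
L = 5000.0 mm, P = 44000.0 N, E = 200000.0 MPa
delta = P * L^3 / (3 * E * I)
= 44000.0 * 5000.0^3 / (3 * 200000.0 * 960409190.91)
= 9.5445 mm

9.5445 mm


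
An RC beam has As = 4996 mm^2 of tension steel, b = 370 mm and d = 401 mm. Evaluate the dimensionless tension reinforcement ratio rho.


rho = As / (b * d)
= 4996 / (370 * 401)
= 4996 / 148370
= 0.033673 (dimensionless)

0.033673 (dimensionless)


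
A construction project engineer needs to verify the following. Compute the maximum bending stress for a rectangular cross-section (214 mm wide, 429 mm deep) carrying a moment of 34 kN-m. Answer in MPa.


I = b * h^3 / 12 = 214 * 429^3 / 12 = 1408005670.5 mm^4
y = h / 2 = 429 / 2 = 214.5 mm
M = 34 kN-m = 34000000.0 N-mm
sigma = M * y / I = 34000000.0 * 214.5 / 1408005670.5
= 5.18 MPa

5.18 MPa


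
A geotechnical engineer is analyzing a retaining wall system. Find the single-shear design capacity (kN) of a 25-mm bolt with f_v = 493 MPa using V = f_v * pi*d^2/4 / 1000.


A = pi * d^2 / 4 = pi * 25^2 / 4 = 490.8739 mm^2
V = f_v * A / 1000 = 493 * 490.8739 / 1000
= 242.0008 kN

242.0008 kN


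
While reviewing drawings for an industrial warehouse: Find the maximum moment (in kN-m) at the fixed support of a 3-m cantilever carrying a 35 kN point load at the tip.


For a cantilever with a point load at the free end:
M_max = P * L = 35 * 3 = 105 kN-m

105 kN-m


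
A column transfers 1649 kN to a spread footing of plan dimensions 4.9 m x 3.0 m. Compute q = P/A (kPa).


A = 4.9 * 3.0 = 14.7 m^2
q = P / A = 1649 / 14.7
= 112.1769 kPa

112.1769 kPa


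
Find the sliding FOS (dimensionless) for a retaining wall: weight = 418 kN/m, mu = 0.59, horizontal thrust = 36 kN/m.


Resisting force = mu * W = 0.59 * 418 = 246.62 kN/m
FOS = Resisting / Driving = 246.62 / 36
= 6.8506 (dimensionless)

6.8506 (dimensionless)


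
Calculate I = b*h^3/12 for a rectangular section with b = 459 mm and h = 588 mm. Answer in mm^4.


I = b * h^3 / 12
= 459 * 588^3 / 12
= 459 * 203297472 / 12
= 7776128304.0 mm^4

7776128304.0 mm^4


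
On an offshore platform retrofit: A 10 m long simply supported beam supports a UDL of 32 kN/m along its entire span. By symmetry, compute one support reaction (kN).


Total load = w * L = 32 * 10 = 320 kN
By symmetry, each reaction R = total / 2 = 320 / 2 = 160.0 kN

160.0 kN


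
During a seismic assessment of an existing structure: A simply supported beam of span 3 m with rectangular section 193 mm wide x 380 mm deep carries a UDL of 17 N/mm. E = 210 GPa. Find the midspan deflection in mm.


I = 193 * 380^3 / 12 = 882524666.67 mm^4
L = 3000.0 mm, w = 17 N/mm, E = 210000.0 MPa
delta = 5 * w * L^4 / (384 * E * I)
= 5 * 17 * 3000.0^4 / (384 * 210000.0 * 882524666.67)
= 0.0967 mm

0.0967 mm


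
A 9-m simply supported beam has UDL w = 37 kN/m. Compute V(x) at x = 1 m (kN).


R_A = w * L / 2 = 37 * 9 / 2 = 166.5 kN
V(x) = R_A - w * x = 166.5 - 37 * 1
= 129.5 kN

129.5 kN


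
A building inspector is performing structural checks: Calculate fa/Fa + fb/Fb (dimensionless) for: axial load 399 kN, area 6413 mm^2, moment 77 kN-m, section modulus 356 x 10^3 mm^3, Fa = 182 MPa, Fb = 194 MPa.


f_a = P / A = 399000.0 / 6413 = 62.2174 MPa
f_b = M / S = 77000000.0 / 356000.0 = 216.2921 MPa
Ratio = f_a / Fa + f_b / Fb
= 62.2174 / 182 + 216.2921 / 194
= 1.4568 (dimensionless)

1.4568 (dimensionless)


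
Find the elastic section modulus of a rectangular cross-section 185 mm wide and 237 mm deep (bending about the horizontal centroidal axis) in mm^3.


S = b * h^2 / 6
= 185 * 237^2 / 6
= 185 * 56169 / 6
= 1731877.5 mm^3

1731877.5 mm^3


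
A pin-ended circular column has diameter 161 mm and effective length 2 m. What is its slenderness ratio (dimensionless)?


Radius of gyration r = d / 4 = 161 / 4 = 40.25 mm
L_eff = 2000.0 mm
Slenderness ratio = L / r = 2000.0 / 40.25 = 49.69 (dimensionless)

49.69 (dimensionless)


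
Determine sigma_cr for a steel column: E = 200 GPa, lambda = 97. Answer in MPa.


sigma_cr = pi^2 * E / lambda^2
= 9.8696 * 200000.0 / 97^2
= 9.8696 * 200000.0 / 9409
= 209.7907 MPa

209.7907 MPa


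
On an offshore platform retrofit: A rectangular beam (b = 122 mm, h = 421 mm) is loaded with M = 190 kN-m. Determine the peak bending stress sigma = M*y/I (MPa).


I = b * h^3 / 12 = 122 * 421^3 / 12 = 758621020.17 mm^4
y = h / 2 = 421 / 2 = 210.5 mm
M = 190 kN-m = 190000000.0 N-mm
sigma = M * y / I = 190000000.0 * 210.5 / 758621020.17
= 52.72 MPa

52.72 MPa


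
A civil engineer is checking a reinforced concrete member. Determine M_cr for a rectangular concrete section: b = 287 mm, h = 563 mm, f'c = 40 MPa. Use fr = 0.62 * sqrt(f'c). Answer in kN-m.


fr = 0.62 * sqrt(40) = 0.62 * 6.3246 = 3.9212 MPa
I = 287 * 563^3 / 12 = 4268013999.08 mm^4
y_t = 281.5 mm
M_cr = fr * I / y_t = 3.9212 * 4268013999.08 / 281.5 N-mm
= 59.4524 kN-m

59.4524 kN-m


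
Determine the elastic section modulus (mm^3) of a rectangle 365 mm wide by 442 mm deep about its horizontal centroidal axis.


S = b * h^2 / 6
= 365 * 442^2 / 6
= 365 * 195364 / 6
= 11884643.33 mm^3

11884643.33 mm^3


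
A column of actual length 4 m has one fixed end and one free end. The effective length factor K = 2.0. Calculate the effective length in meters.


L_eff = K * L
= 2.0 * 4
= 8.0 m

8.0 m


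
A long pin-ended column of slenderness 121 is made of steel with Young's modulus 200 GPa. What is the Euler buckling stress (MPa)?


sigma_cr = pi^2 * E / lambda^2
= 9.8696 * 200000.0 / 121^2
= 9.8696 * 200000.0 / 14641
= 134.8215 MPa

134.8215 MPa


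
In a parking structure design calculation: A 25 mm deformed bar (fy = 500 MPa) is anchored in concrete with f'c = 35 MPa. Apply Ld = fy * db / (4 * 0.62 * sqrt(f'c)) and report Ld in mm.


Ld = (fy * db) / (4 * 0.62 * sqrt(f'c))
= (500 * 25) / (4 * 0.62 * sqrt(35))
= 12500 / 14.6719
= 851.97 mm

851.97 mm


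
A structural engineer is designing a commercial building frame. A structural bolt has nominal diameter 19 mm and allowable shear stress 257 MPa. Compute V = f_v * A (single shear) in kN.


A = pi * d^2 / 4 = pi * 19^2 / 4 = 283.5287 mm^2
V = f_v * A / 1000 = 257 * 283.5287 / 1000
= 72.8669 kN

72.8669 kN


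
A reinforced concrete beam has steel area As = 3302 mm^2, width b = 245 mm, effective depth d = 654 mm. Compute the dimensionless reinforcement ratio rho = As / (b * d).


rho = As / (b * d)
= 3302 / (245 * 654)
= 3302 / 160230
= 0.020608 (dimensionless)

0.020608 (dimensionless)


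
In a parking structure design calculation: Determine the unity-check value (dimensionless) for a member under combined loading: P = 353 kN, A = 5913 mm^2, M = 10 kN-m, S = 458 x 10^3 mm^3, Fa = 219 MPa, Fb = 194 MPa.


f_a = P / A = 353000.0 / 5913 = 59.699 MPa
f_b = M / S = 10000000.0 / 458000.0 = 21.8341 MPa
Ratio = f_a / Fa + f_b / Fb
= 59.699 / 219 + 21.8341 / 194
= 0.3851 (dimensionless)

0.3851 (dimensionless)


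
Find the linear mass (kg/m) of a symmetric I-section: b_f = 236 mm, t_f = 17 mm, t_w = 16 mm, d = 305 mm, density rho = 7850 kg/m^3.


A_flanges = 2 * 236 * 17 = 8024 mm^2
A_web = (305 - 2 * 17) * 16 = 4336 mm^2
A_total = 8024 + 4336 = 12360 mm^2 = 0.012360 m^2
Weight = rho * A = 7850 * 0.012360 = 97.026 kg/m

97.026 kg/m


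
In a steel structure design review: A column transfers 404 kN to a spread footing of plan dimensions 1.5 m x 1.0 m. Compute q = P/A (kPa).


A = 1.5 * 1.0 = 1.5 m^2
q = P / A = 404 / 1.5
= 269.3333 kPa

269.3333 kPa


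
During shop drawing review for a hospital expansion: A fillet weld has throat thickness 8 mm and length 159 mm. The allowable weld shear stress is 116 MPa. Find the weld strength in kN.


Strength = throat * length * allowable stress
= 8 * 159 * 116 N
= 147552 N
= 147.55 kN

147.55 kN


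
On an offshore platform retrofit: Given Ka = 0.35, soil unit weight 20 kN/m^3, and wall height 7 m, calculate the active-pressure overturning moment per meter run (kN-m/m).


Pa = 0.5 * Ka * gamma * H^2
= 0.5 * 0.35 * 20 * 7^2
= 171.5 kN/m
Arm = H / 3 = 7 / 3 = 2.3333 m
Mo = Pa * arm = Pa * H / 3 = 171.5 * 7 / 3 = 400.1667 kN-m/m

400.1667 kN-m/m


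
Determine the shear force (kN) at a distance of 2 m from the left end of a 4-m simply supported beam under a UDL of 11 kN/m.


R_A = w * L / 2 = 11 * 4 / 2 = 22.0 kN
V(x) = R_A - w * x = 22.0 - 11 * 2
= 0.0 kN

0.0 kN


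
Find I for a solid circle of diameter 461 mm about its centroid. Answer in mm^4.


r = d / 2 = 461 / 2 = 230.5 mm
I = pi * r^4 / 4 = pi * 230.5^4 / 4
= 2217040365.06 mm^4

2217040365.06 mm^4


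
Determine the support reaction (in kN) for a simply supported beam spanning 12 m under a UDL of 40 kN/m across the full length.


Total load = w * L = 40 * 12 = 480 kN
By symmetry, each reaction R = total / 2 = 480 / 2 = 240.0 kN

240.0 kN


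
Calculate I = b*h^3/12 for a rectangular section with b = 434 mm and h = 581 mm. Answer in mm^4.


I = b * h^3 / 12
= 434 * 581^3 / 12
= 434 * 196122941 / 12
= 7093113032.83 mm^4

7093113032.83 mm^4


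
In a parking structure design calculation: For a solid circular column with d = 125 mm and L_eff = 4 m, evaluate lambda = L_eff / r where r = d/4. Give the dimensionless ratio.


Radius of gyration r = d / 4 = 125 / 4 = 31.25 mm
L_eff = 4000.0 mm
Slenderness ratio = L / r = 4000.0 / 31.25 = 128.0 (dimensionless)

128.0 (dimensionless)


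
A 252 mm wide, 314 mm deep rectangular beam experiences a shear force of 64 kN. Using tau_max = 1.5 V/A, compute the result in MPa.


A = b * h = 252 * 314 = 79128 mm^2
V = 64 kN = 64000.0 N
tau_max = 1.5 * V / A = 1.5 * 64000.0 / 79128
= 1.2132 MPa

1.2132 MPa


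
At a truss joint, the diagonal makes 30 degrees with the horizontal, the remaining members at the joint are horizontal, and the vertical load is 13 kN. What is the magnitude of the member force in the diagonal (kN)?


At the joint, only the diagonal has a vertical component, so vertical equilibrium gives:
F * sin(30) = 13
F = 13 / sin(30)
= 13 / 0.5
= 26.0 kN

26.0 kN


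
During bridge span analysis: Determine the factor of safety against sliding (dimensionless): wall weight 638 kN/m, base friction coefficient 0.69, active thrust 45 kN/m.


Resisting force = mu * W = 0.69 * 638 = 440.22 kN/m
FOS = Resisting / Driving = 440.22 / 45
= 9.7827 (dimensionless)

9.7827 (dimensionless)


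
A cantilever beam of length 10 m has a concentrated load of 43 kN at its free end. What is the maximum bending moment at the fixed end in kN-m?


For a cantilever with a point load at the free end:
M_max = P * L = 43 * 10 = 430 kN-m

430 kN-m


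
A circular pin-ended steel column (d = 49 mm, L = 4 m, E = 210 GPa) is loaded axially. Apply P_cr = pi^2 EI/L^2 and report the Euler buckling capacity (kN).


I = pi * d^4 / 64 = 282979.01 mm^4
L = 4000.0 mm
P_cr = pi^2 * E * I / L^2
= 9.8696 * 210000.0 * 282979.01 / 4000.0^2
= 36656.69 N = 36.6567 kN

36.6567 kN


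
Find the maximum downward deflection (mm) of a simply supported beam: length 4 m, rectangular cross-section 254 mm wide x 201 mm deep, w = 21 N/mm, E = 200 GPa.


I = 254 * 201^3 / 12 = 171886054.5 mm^4
L = 4000.0 mm, w = 21 N/mm, E = 200000.0 MPa
delta = 5 * w * L^4 / (384 * E * I)
= 5 * 21 * 4000.0^4 / (384 * 200000.0 * 171886054.5)
= 2.0362 mm

2.0362 mm


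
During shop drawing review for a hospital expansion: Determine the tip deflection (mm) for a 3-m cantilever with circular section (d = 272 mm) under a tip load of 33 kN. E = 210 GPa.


I = pi * d^4 / 64 = pi * 272^4 / 64 = 268686295.06 mm^4
L = 3000.0 mm, P = 33000.0 N, E = 210000.0 MPa
delta = P * L^3 / (3 * E * I)
= 33000.0 * 3000.0^3 / (3 * 210000.0 * 268686295.06)
= 5.2637 mm

5.2637 mm


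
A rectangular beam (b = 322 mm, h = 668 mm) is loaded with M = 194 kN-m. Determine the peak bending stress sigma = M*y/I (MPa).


I = b * h^3 / 12 = 322 * 668^3 / 12 = 7998416458.67 mm^4
y = h / 2 = 668 / 2 = 334.0 mm
M = 194 kN-m = 194000000.0 N-mm
sigma = M * y / I = 194000000.0 * 334.0 / 7998416458.67
= 8.1 MPa

8.1 MPa


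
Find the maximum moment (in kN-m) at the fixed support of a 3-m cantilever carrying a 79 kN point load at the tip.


For a cantilever with a point load at the free end:
M_max = P * L = 79 * 3 = 237 kN-m

237 kN-m


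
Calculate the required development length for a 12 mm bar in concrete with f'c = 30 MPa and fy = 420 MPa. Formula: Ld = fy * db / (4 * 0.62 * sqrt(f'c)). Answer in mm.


Ld = (fy * db) / (4 * 0.62 * sqrt(f'c))
= (420 * 12) / (4 * 0.62 * sqrt(30))
= 5040 / 13.5835
= 371.04 mm

371.04 mm


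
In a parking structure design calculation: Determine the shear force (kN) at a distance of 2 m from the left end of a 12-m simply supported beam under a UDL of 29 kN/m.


R_A = w * L / 2 = 29 * 12 / 2 = 174.0 kN
V(x) = R_A - w * x = 174.0 - 29 * 2
= 116.0 kN

116.0 kN


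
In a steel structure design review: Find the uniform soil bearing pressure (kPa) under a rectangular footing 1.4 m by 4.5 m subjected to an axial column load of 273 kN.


A = 1.4 * 4.5 = 6.3 m^2
q = P / A = 273 / 6.3
= 43.3333 kPa

43.3333 kPa


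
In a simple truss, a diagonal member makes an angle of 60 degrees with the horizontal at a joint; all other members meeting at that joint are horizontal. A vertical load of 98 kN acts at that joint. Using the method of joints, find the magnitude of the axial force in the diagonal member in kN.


At the joint, only the diagonal has a vertical component, so vertical equilibrium gives:
F * sin(60) = 98
F = 98 / sin(60)
= 98 / 0.866025
= 113.16 kN

113.16 kN


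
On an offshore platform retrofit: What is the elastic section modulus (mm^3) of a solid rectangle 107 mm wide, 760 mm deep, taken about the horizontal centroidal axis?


S = b * h^2 / 6
= 107 * 760^2 / 6
= 107 * 577600 / 6
= 10300533.33 mm^3

10300533.33 mm^3


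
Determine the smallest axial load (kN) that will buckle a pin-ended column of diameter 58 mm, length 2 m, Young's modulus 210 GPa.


I = pi * d^4 / 64 = 555497.2 mm^4
L = 2000.0 mm
P_cr = pi^2 * E * I / L^2
= 9.8696 * 210000.0 * 555497.2 / 2000.0^2
= 287833.22 N = 287.8332 kN

287.8332 kN


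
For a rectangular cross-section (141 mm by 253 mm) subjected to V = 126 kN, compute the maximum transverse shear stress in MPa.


A = b * h = 141 * 253 = 35673 mm^2
V = 126 kN = 126000.0 N
tau_max = 1.5 * V / A = 1.5 * 126000.0 / 35673
= 5.2981 MPa

5.2981 MPa


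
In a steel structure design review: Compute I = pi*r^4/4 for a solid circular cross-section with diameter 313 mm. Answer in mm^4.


r = d / 2 = 313 / 2 = 156.5 mm
I = pi * r^4 / 4 = pi * 156.5^4 / 4
= 471137039.8 mm^4

471137039.8 mm^4


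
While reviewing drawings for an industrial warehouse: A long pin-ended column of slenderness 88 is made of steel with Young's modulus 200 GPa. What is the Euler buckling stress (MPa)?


sigma_cr = pi^2 * E / lambda^2
= 9.8696 * 200000.0 / 88^2
= 9.8696 * 200000.0 / 7744
= 254.8968 MPa

254.8968 MPa


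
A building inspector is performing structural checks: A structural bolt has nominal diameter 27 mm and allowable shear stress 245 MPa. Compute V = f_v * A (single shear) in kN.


A = pi * d^2 / 4 = pi * 27^2 / 4 = 572.5553 mm^2
V = f_v * A / 1000 = 245 * 572.5553 / 1000
= 140.276 kN

140.276 kN


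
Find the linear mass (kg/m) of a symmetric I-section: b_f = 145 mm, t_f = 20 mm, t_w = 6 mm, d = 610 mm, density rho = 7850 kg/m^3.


A_flanges = 2 * 145 * 20 = 5800 mm^2
A_web = (610 - 2 * 20) * 6 = 3420 mm^2
A_total = 5800 + 3420 = 9220 mm^2 = 0.009220 m^2
Weight = rho * A = 7850 * 0.009220 = 72.377 kg/m

72.377 kg/m


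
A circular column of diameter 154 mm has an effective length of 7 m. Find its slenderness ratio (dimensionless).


Radius of gyration r = d / 4 = 154 / 4 = 38.5 mm
L_eff = 7000.0 mm
Slenderness ratio = L / r = 7000.0 / 38.5 = 181.82 (dimensionless)

181.82 (dimensionless)


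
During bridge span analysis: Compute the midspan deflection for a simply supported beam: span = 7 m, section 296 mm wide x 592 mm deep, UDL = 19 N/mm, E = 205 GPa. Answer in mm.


I = 296 * 592^3 / 12 = 5117708970.67 mm^4
L = 7000.0 mm, w = 19 N/mm, E = 205000.0 MPa
delta = 5 * w * L^4 / (384 * E * I)
= 5 * 19 * 7000.0^4 / (384 * 205000.0 * 5117708970.67)
= 0.5662 mm

0.5662 mm


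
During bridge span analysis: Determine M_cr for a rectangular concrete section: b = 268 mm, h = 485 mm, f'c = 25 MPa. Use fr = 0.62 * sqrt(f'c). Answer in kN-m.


fr = 0.62 * sqrt(25) = 0.62 * 5.0 = 3.1 MPa
I = 268 * 485^3 / 12 = 2547878791.67 mm^4
y_t = 242.5 mm
M_cr = fr * I / y_t = 3.1 * 2547878791.67 / 242.5 N-mm
= 32.5708 kN-m

32.5708 kN-m


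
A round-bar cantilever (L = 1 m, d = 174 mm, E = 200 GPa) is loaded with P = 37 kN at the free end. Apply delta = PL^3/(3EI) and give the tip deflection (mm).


I = pi * d^4 / 64 = pi * 174^4 / 64 = 44995273.07 mm^4
L = 1000.0 mm, P = 37000.0 N, E = 200000.0 MPa
delta = P * L^3 / (3 * E * I)
= 37000.0 * 1000.0^3 / (3 * 200000.0 * 44995273.07)
= 1.3705 mm

1.3705 mm


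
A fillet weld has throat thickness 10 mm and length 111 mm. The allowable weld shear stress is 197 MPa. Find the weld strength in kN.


Strength = throat * length * allowable stress
= 10 * 111 * 197 N
= 218670 N
= 218.67 kN

218.67 kN


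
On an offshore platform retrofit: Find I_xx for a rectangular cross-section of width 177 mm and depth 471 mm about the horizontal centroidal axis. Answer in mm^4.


I = b * h^3 / 12
= 177 * 471^3 / 12
= 177 * 104487111 / 12
= 1541184887.25 mm^4

1541184887.25 mm^4


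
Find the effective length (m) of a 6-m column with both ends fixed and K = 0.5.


L_eff = K * L
= 0.5 * 6
= 3.0 m

3.0 m


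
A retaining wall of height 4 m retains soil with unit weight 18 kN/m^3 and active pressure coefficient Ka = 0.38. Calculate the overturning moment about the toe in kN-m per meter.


Pa = 0.5 * Ka * gamma * H^2
= 0.5 * 0.38 * 18 * 4^2
= 54.72 kN/m
Arm = H / 3 = 4 / 3 = 1.3333 m
Mo = Pa * arm = Pa * H / 3 = 54.72 * 4 / 3 = 72.96 kN-m/m

72.96 kN-m/m


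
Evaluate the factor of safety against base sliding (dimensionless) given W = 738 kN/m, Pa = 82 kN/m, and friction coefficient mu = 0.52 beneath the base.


Resisting force = mu * W = 0.52 * 738 = 383.76 kN/m
FOS = Resisting / Driving = 383.76 / 82
= 4.68 (dimensionless)

4.68 (dimensionless)


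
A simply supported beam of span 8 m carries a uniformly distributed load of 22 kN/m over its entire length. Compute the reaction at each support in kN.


Total load = w * L = 22 * 8 = 176 kN
By symmetry, each reaction R = total / 2 = 176 / 2 = 88.0 kN

88.0 kN


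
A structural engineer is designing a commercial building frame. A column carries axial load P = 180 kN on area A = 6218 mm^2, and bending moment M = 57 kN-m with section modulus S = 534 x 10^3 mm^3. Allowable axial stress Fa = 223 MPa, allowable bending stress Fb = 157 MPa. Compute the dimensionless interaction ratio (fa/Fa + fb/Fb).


f_a = P / A = 180000.0 / 6218 = 28.9482 MPa
f_b = M / S = 57000000.0 / 534000.0 = 106.7416 MPa
Ratio = f_a / Fa + f_b / Fb
= 28.9482 / 223 + 106.7416 / 157
= 0.8097 (dimensionless)

0.8097 (dimensionless)


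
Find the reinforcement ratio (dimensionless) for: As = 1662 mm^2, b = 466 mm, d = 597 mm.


rho = As / (b * d)
= 1662 / (466 * 597)
= 1662 / 278202
= 0.005974 (dimensionless)

0.005974 (dimensionless)


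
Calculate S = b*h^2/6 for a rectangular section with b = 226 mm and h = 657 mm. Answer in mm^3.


S = b * h^2 / 6
= 226 * 657^2 / 6
= 226 * 431649 / 6
= 16258779.0 mm^3

16258779.0 mm^3


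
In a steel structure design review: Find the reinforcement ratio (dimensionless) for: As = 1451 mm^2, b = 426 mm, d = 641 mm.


rho = As / (b * d)
= 1451 / (426 * 641)
= 1451 / 273066
= 0.005314 (dimensionless)

0.005314 (dimensionless)


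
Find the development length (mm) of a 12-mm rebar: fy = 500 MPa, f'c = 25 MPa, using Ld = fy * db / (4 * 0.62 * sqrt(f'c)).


Ld = (fy * db) / (4 * 0.62 * sqrt(f'c))
= (500 * 12) / (4 * 0.62 * sqrt(25))
= 6000 / 12.4
= 483.87 mm

483.87 mm


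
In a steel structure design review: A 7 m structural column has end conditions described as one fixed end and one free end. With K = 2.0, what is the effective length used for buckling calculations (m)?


L_eff = K * L
= 2.0 * 7
= 14.0 m

14.0 m
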